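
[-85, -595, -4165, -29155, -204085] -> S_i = -85*7^i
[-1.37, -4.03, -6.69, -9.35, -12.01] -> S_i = -1.37 + -2.66*i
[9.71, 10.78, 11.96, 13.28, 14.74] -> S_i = 9.71*1.11^i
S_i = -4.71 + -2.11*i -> [-4.71, -6.82, -8.93, -11.04, -13.15]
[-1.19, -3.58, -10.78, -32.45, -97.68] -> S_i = -1.19*3.01^i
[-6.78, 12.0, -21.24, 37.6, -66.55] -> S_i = -6.78*(-1.77)^i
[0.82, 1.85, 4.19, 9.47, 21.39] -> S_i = 0.82*2.26^i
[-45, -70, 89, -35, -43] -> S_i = Random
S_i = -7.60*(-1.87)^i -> [-7.6, 14.21, -26.58, 49.7, -92.94]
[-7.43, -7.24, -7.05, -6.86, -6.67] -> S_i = -7.43 + 0.19*i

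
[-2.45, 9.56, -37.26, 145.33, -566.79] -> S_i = -2.45*(-3.90)^i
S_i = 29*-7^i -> [29, -203, 1421, -9947, 69629]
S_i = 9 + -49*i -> [9, -40, -89, -138, -187]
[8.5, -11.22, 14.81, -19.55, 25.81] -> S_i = 8.50*(-1.32)^i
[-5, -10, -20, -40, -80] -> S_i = -5*2^i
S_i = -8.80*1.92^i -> [-8.8, -16.9, -32.44, -62.29, -119.59]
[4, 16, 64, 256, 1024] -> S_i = 4*4^i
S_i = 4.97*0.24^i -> [4.97, 1.19, 0.29, 0.07, 0.02]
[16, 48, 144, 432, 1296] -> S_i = 16*3^i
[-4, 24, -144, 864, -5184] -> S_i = -4*-6^i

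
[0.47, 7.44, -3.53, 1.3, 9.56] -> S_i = Random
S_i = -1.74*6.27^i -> [-1.74, -10.91, -68.4, -428.9, -2689.18]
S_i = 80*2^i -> [80, 160, 320, 640, 1280]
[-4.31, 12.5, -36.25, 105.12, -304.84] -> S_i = -4.31*(-2.90)^i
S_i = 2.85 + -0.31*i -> [2.85, 2.54, 2.23, 1.92, 1.61]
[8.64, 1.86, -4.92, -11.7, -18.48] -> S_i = 8.64 + -6.78*i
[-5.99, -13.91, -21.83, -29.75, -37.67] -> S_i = -5.99 + -7.92*i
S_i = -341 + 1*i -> [-341, -340, -339, -338, -337]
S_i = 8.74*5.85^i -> [8.74, 51.13, 299.1, 1749.76, 10236.11]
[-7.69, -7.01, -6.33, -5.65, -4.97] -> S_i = -7.69 + 0.68*i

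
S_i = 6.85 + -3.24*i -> [6.85, 3.61, 0.37, -2.87, -6.11]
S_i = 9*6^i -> [9, 54, 324, 1944, 11664]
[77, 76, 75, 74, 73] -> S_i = 77 + -1*i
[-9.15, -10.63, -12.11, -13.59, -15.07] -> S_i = -9.15 + -1.48*i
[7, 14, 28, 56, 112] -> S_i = 7*2^i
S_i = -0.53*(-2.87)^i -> [-0.53, 1.52, -4.37, 12.53, -35.96]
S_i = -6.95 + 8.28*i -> [-6.95, 1.33, 9.61, 17.89, 26.17]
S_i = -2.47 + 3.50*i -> [-2.47, 1.03, 4.53, 8.03, 11.53]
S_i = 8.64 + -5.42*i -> [8.64, 3.22, -2.2, -7.62, -13.04]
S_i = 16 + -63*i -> [16, -47, -110, -173, -236]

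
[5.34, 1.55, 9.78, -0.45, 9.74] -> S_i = Random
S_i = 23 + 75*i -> [23, 98, 173, 248, 323]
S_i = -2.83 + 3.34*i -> [-2.83, 0.51, 3.85, 7.19, 10.53]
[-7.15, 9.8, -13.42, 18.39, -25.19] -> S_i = -7.15*(-1.37)^i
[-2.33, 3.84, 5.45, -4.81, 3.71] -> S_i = Random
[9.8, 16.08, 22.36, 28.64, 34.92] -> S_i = 9.80 + 6.28*i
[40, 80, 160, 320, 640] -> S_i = 40*2^i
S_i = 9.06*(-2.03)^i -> [9.06, -18.39, 37.34, -75.79, 153.86]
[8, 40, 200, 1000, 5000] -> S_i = 8*5^i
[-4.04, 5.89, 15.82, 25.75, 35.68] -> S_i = -4.04 + 9.93*i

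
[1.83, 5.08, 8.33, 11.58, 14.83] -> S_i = 1.83 + 3.25*i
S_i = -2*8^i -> [-2, -16, -128, -1024, -8192]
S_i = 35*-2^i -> [35, -70, 140, -280, 560]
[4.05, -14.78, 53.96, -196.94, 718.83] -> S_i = 4.05*(-3.65)^i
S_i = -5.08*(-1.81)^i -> [-5.08, 9.19, -16.64, 30.12, -54.52]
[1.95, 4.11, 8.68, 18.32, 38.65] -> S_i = 1.95*2.11^i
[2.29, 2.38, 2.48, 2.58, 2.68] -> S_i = 2.29*1.04^i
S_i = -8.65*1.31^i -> [-8.65, -11.33, -14.84, -19.45, -25.47]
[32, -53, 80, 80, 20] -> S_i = Random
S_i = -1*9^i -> [-1, -9, -81, -729, -6561]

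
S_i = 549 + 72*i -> [549, 621, 693, 765, 837]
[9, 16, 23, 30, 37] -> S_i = 9 + 7*i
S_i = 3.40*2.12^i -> [3.4, 7.21, 15.28, 32.4, 68.68]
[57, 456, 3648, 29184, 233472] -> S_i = 57*8^i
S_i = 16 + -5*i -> [16, 11, 6, 1, -4]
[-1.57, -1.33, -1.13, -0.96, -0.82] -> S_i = -1.57*0.85^i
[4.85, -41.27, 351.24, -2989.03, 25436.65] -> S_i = 4.85*(-8.51)^i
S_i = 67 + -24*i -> [67, 43, 19, -5, -29]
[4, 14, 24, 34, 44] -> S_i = 4 + 10*i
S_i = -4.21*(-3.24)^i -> [-4.21, 13.64, -44.19, 143.19, -463.94]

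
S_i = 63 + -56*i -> [63, 7, -49, -105, -161]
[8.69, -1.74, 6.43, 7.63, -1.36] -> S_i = Random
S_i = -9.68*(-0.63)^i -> [-9.68, 6.1, -3.84, 2.42, -1.52]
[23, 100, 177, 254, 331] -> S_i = 23 + 77*i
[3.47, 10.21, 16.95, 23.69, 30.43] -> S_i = 3.47 + 6.74*i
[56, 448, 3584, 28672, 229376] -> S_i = 56*8^i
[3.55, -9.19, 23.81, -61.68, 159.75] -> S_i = 3.55*(-2.59)^i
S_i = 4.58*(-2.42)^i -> [4.58, -11.08, 26.82, -64.91, 157.08]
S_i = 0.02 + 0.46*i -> [0.02, 0.48, 0.94, 1.4, 1.86]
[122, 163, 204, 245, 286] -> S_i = 122 + 41*i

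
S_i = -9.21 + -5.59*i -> [-9.21, -14.8, -20.39, -25.98, -31.57]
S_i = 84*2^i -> [84, 168, 336, 672, 1344]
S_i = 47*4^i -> [47, 188, 752, 3008, 12032]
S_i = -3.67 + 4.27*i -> [-3.67, 0.6, 4.87, 9.14, 13.41]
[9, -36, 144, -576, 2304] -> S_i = 9*-4^i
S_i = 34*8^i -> [34, 272, 2176, 17408, 139264]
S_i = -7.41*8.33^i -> [-7.41, -61.73, -514.17, -4283.05, -35677.81]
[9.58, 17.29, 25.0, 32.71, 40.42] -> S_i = 9.58 + 7.71*i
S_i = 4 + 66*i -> [4, 70, 136, 202, 268]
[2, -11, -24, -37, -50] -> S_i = 2 + -13*i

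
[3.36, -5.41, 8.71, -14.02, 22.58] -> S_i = 3.36*(-1.61)^i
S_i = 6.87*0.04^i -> [6.87, 0.27, 0.01, 0.0, 0.0]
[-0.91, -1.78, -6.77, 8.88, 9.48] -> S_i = Random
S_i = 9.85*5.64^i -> [9.85, 55.55, 313.32, 1767.15, 9966.73]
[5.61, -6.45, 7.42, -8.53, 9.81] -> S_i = 5.61*(-1.15)^i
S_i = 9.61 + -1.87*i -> [9.61, 7.74, 5.87, 4.0, 2.13]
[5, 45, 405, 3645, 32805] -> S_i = 5*9^i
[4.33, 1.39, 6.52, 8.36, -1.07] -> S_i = Random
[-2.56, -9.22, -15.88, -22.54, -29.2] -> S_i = -2.56 + -6.66*i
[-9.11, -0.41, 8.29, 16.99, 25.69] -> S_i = -9.11 + 8.70*i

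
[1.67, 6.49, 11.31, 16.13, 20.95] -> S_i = 1.67 + 4.82*i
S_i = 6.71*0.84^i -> [6.71, 5.64, 4.73, 3.98, 3.34]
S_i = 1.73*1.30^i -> [1.73, 2.25, 2.92, 3.8, 4.94]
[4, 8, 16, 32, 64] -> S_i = 4*2^i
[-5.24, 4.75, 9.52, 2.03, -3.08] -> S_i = Random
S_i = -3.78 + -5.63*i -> [-3.78, -9.41, -15.04, -20.67, -26.3]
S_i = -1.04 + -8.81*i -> [-1.04, -9.85, -18.66, -27.47, -36.28]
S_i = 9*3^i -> [9, 27, 81, 243, 729]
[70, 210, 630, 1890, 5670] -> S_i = 70*3^i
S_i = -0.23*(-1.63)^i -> [-0.23, 0.37, -0.61, 1.0, -1.62]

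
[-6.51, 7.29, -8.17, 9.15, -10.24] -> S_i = -6.51*(-1.12)^i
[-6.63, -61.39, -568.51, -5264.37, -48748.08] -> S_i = -6.63*9.26^i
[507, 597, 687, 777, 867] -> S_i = 507 + 90*i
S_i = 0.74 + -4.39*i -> [0.74, -3.65, -8.04, -12.43, -16.82]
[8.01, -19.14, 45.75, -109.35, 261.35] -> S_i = 8.01*(-2.39)^i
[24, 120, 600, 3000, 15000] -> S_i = 24*5^i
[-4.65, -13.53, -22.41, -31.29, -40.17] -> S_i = -4.65 + -8.88*i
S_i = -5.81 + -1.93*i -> [-5.81, -7.74, -9.67, -11.6, -13.53]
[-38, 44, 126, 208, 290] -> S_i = -38 + 82*i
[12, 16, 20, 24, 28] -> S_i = 12 + 4*i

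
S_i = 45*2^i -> [45, 90, 180, 360, 720]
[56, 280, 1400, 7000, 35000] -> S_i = 56*5^i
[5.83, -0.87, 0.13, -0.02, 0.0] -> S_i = 5.83*(-0.15)^i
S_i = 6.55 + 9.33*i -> [6.55, 15.88, 25.21, 34.54, 43.87]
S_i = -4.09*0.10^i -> [-4.09, -0.41, -0.04, -0.0, -0.0]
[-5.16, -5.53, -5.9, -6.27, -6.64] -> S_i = -5.16 + -0.37*i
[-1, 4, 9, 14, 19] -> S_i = -1 + 5*i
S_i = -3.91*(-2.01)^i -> [-3.91, 7.86, -15.8, 31.75, -63.82]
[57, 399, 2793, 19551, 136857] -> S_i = 57*7^i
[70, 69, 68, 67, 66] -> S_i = 70 + -1*i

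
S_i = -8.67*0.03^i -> [-8.67, -0.26, -0.01, -0.0, -0.0]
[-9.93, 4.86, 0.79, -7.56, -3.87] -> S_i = Random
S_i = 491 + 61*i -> [491, 552, 613, 674, 735]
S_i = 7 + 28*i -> [7, 35, 63, 91, 119]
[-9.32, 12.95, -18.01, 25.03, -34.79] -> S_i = -9.32*(-1.39)^i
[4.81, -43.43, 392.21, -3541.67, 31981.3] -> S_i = 4.81*(-9.03)^i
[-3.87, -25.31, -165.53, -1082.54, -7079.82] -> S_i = -3.87*6.54^i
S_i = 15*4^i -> [15, 60, 240, 960, 3840]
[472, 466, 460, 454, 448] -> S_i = 472 + -6*i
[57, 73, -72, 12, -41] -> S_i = Random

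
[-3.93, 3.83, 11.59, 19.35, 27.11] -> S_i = -3.93 + 7.76*i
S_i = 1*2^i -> [1, 2, 4, 8, 16]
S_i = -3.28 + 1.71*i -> [-3.28, -1.57, 0.14, 1.85, 3.56]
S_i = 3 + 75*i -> [3, 78, 153, 228, 303]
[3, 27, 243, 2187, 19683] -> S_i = 3*9^i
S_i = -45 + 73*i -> [-45, 28, 101, 174, 247]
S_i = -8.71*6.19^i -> [-8.71, -53.91, -333.73, -2065.81, -12787.36]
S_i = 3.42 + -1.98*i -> [3.42, 1.44, -0.54, -2.52, -4.5]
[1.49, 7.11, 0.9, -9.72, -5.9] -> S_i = Random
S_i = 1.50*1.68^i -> [1.5, 2.52, 4.23, 7.11, 11.95]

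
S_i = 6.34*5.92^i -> [6.34, 37.53, 222.19, 1315.39, 7787.11]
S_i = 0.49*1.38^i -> [0.49, 0.68, 0.93, 1.29, 1.78]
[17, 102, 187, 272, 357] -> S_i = 17 + 85*i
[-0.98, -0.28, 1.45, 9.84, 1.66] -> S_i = Random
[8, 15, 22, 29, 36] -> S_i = 8 + 7*i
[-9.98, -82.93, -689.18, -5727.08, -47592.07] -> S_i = -9.98*8.31^i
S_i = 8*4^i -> [8, 32, 128, 512, 2048]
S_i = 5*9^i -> [5, 45, 405, 3645, 32805]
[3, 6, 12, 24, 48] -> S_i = 3*2^i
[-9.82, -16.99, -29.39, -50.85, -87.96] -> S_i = -9.82*1.73^i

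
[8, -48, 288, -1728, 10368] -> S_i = 8*-6^i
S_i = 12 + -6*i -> [12, 6, 0, -6, -12]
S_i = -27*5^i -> [-27, -135, -675, -3375, -16875]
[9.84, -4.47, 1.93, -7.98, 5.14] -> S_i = Random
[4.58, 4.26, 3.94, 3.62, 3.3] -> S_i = 4.58 + -0.32*i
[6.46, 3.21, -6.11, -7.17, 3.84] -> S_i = Random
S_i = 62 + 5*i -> [62, 67, 72, 77, 82]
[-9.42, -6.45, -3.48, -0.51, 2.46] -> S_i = -9.42 + 2.97*i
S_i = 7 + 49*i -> [7, 56, 105, 154, 203]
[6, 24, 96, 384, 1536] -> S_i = 6*4^i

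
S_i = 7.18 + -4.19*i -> [7.18, 2.99, -1.2, -5.39, -9.58]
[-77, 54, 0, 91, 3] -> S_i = Random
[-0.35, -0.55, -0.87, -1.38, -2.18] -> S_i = -0.35*1.58^i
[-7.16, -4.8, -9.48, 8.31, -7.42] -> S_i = Random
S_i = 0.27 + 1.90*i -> [0.27, 2.17, 4.07, 5.97, 7.87]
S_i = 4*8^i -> [4, 32, 256, 2048, 16384]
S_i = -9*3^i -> [-9, -27, -81, -243, -729]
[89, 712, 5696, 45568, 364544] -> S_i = 89*8^i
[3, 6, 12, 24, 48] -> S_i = 3*2^i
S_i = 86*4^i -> [86, 344, 1376, 5504, 22016]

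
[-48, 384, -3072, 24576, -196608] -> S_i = -48*-8^i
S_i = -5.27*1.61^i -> [-5.27, -8.48, -13.66, -21.99, -35.41]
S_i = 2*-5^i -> [2, -10, 50, -250, 1250]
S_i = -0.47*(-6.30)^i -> [-0.47, 2.96, -18.65, 117.52, -740.39]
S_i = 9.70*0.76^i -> [9.7, 7.37, 5.6, 4.26, 3.24]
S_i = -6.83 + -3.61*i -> [-6.83, -10.44, -14.05, -17.66, -21.27]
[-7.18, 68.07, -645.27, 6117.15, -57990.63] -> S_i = -7.18*(-9.48)^i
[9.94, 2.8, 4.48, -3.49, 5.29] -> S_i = Random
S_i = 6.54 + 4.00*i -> [6.54, 10.54, 14.54, 18.54, 22.54]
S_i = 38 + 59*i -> [38, 97, 156, 215, 274]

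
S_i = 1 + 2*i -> [1, 3, 5, 7, 9]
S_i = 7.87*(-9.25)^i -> [7.87, -72.8, 673.38, -6228.74, 57615.81]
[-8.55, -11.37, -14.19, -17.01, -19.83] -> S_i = -8.55 + -2.82*i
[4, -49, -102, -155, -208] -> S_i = 4 + -53*i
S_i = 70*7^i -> [70, 490, 3430, 24010, 168070]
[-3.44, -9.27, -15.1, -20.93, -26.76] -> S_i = -3.44 + -5.83*i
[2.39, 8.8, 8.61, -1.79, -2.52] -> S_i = Random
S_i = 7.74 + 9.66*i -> [7.74, 17.4, 27.06, 36.72, 46.38]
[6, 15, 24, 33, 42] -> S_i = 6 + 9*i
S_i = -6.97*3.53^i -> [-6.97, -24.6, -86.85, -306.59, -1082.26]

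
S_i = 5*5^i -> [5, 25, 125, 625, 3125]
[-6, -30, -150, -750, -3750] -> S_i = -6*5^i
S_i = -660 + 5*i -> [-660, -655, -650, -645, -640]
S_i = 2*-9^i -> [2, -18, 162, -1458, 13122]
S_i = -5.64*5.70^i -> [-5.64, -32.15, -183.24, -1044.49, -5953.58]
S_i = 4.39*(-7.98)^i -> [4.39, -35.03, 279.56, -2230.86, 17802.3]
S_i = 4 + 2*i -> [4, 6, 8, 10, 12]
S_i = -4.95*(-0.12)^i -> [-4.95, 0.59, -0.07, 0.01, -0.0]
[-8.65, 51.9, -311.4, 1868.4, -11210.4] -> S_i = -8.65*(-6.00)^i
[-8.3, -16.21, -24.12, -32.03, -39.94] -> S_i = -8.30 + -7.91*i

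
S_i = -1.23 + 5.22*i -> [-1.23, 3.99, 9.21, 14.43, 19.65]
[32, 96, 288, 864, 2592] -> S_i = 32*3^i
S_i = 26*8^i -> [26, 208, 1664, 13312, 106496]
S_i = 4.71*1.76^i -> [4.71, 8.29, 14.59, 25.68, 45.19]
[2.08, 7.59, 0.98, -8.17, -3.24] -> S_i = Random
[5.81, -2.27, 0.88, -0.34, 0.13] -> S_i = 5.81*(-0.39)^i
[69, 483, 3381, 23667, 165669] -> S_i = 69*7^i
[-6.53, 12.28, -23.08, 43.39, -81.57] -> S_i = -6.53*(-1.88)^i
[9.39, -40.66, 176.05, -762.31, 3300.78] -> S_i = 9.39*(-4.33)^i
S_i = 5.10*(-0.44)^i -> [5.1, -2.24, 0.99, -0.43, 0.19]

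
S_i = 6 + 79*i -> [6, 85, 164, 243, 322]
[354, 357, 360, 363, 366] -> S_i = 354 + 3*i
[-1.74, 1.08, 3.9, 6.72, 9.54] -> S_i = -1.74 + 2.82*i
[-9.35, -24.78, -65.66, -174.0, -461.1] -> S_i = -9.35*2.65^i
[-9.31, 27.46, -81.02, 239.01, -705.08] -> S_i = -9.31*(-2.95)^i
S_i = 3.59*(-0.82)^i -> [3.59, -2.94, 2.41, -1.98, 1.62]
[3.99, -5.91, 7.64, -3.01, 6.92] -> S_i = Random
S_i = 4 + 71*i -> [4, 75, 146, 217, 288]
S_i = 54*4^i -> [54, 216, 864, 3456, 13824]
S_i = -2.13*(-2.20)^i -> [-2.13, 4.69, -10.31, 22.68, -49.9]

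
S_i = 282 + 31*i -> [282, 313, 344, 375, 406]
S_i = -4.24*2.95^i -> [-4.24, -12.51, -36.9, -108.85, -321.11]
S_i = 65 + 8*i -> [65, 73, 81, 89, 97]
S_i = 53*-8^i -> [53, -424, 3392, -27136, 217088]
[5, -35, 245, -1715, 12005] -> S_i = 5*-7^i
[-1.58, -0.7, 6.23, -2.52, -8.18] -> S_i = Random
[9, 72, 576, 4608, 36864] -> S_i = 9*8^i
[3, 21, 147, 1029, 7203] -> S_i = 3*7^i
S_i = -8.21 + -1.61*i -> [-8.21, -9.82, -11.43, -13.04, -14.65]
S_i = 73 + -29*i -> [73, 44, 15, -14, -43]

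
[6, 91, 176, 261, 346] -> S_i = 6 + 85*i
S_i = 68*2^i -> [68, 136, 272, 544, 1088]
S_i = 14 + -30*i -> [14, -16, -46, -76, -106]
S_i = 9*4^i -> [9, 36, 144, 576, 2304]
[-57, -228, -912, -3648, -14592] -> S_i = -57*4^i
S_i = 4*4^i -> [4, 16, 64, 256, 1024]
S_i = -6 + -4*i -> [-6, -10, -14, -18, -22]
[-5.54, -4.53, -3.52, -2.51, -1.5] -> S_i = -5.54 + 1.01*i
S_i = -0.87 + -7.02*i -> [-0.87, -7.89, -14.91, -21.93, -28.95]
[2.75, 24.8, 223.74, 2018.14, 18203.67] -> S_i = 2.75*9.02^i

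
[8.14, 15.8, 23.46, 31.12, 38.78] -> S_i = 8.14 + 7.66*i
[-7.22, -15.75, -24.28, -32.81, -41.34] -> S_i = -7.22 + -8.53*i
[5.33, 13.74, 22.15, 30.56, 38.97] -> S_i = 5.33 + 8.41*i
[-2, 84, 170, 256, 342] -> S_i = -2 + 86*i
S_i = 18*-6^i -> [18, -108, 648, -3888, 23328]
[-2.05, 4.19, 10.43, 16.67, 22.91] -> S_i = -2.05 + 6.24*i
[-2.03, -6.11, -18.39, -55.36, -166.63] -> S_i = -2.03*3.01^i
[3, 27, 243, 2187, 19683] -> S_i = 3*9^i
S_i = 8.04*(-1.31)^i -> [8.04, -10.53, 13.8, -18.07, 23.68]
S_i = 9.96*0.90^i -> [9.96, 8.96, 8.07, 7.26, 6.53]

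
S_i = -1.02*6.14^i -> [-1.02, -6.26, -38.45, -236.11, -1449.69]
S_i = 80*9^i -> [80, 720, 6480, 58320, 524880]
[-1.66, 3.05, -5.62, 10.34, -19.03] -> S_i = -1.66*(-1.84)^i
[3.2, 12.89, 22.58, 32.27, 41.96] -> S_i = 3.20 + 9.69*i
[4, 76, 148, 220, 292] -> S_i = 4 + 72*i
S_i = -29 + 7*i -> [-29, -22, -15, -8, -1]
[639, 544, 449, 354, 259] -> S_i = 639 + -95*i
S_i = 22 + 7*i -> [22, 29, 36, 43, 50]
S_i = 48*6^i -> [48, 288, 1728, 10368, 62208]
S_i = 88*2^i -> [88, 176, 352, 704, 1408]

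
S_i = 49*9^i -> [49, 441, 3969, 35721, 321489]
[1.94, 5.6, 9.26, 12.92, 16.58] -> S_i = 1.94 + 3.66*i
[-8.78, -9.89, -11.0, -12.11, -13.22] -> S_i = -8.78 + -1.11*i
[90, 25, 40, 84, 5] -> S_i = Random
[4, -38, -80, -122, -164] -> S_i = 4 + -42*i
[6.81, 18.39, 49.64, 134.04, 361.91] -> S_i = 6.81*2.70^i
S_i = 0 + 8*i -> [0, 8, 16, 24, 32]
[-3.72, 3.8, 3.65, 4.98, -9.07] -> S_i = Random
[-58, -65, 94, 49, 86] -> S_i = Random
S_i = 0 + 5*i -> [0, 5, 10, 15, 20]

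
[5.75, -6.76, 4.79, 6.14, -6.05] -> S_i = Random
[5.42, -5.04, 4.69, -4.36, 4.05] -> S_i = 5.42*(-0.93)^i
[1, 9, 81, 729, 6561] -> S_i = 1*9^i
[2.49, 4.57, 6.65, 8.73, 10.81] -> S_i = 2.49 + 2.08*i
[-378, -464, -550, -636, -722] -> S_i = -378 + -86*i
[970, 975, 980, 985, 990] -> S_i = 970 + 5*i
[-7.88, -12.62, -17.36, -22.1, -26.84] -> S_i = -7.88 + -4.74*i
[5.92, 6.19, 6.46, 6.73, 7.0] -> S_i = 5.92 + 0.27*i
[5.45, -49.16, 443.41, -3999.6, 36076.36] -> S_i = 5.45*(-9.02)^i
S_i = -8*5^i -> [-8, -40, -200, -1000, -5000]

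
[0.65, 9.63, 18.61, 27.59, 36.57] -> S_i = 0.65 + 8.98*i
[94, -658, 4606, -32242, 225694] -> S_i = 94*-7^i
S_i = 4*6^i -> [4, 24, 144, 864, 5184]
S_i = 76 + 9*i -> [76, 85, 94, 103, 112]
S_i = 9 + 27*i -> [9, 36, 63, 90, 117]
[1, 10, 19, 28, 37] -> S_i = 1 + 9*i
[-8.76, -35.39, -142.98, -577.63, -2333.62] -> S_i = -8.76*4.04^i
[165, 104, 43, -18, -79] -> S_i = 165 + -61*i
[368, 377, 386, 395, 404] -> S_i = 368 + 9*i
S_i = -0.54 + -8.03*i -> [-0.54, -8.57, -16.6, -24.63, -32.66]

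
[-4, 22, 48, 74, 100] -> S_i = -4 + 26*i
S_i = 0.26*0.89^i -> [0.26, 0.23, 0.21, 0.18, 0.16]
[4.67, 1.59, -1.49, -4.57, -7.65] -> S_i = 4.67 + -3.08*i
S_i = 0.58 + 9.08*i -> [0.58, 9.66, 18.74, 27.82, 36.9]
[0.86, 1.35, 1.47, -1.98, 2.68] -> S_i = Random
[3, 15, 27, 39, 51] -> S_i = 3 + 12*i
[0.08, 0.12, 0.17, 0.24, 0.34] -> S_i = 0.08*1.44^i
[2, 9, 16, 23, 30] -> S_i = 2 + 7*i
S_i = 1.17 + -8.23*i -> [1.17, -7.06, -15.29, -23.52, -31.75]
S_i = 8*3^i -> [8, 24, 72, 216, 648]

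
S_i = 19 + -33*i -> [19, -14, -47, -80, -113]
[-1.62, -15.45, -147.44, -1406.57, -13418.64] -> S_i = -1.62*9.54^i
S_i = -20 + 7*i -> [-20, -13, -6, 1, 8]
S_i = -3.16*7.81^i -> [-3.16, -24.68, -192.75, -1505.36, -11756.86]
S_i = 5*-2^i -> [5, -10, 20, -40, 80]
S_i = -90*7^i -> [-90, -630, -4410, -30870, -216090]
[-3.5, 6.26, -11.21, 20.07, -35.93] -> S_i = -3.50*(-1.79)^i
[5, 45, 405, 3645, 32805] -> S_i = 5*9^i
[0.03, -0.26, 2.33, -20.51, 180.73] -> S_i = 0.03*(-8.81)^i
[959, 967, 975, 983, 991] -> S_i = 959 + 8*i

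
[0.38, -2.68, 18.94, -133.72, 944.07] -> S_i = 0.38*(-7.06)^i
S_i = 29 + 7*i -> [29, 36, 43, 50, 57]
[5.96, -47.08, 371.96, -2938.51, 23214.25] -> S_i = 5.96*(-7.90)^i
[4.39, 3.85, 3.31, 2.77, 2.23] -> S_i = 4.39 + -0.54*i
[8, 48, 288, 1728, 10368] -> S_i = 8*6^i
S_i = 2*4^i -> [2, 8, 32, 128, 512]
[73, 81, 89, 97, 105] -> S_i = 73 + 8*i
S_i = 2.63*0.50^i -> [2.63, 1.32, 0.66, 0.33, 0.16]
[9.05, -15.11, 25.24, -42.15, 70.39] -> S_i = 9.05*(-1.67)^i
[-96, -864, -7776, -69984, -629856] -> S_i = -96*9^i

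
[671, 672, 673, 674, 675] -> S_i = 671 + 1*i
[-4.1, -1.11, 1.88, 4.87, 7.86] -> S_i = -4.10 + 2.99*i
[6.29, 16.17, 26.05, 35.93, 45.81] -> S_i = 6.29 + 9.88*i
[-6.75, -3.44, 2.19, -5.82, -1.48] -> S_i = Random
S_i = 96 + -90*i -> [96, 6, -84, -174, -264]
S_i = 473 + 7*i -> [473, 480, 487, 494, 501]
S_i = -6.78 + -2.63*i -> [-6.78, -9.41, -12.04, -14.67, -17.3]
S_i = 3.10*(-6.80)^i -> [3.1, -21.08, 143.34, -974.74, 6628.23]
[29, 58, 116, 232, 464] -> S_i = 29*2^i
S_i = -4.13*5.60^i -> [-4.13, -23.13, -129.52, -725.29, -4061.65]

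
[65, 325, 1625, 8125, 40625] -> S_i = 65*5^i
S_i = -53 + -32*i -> [-53, -85, -117, -149, -181]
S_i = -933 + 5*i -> [-933, -928, -923, -918, -913]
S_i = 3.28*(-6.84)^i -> [3.28, -22.44, 153.46, -1049.64, 7179.57]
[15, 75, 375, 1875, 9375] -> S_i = 15*5^i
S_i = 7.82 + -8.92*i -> [7.82, -1.1, -10.02, -18.94, -27.86]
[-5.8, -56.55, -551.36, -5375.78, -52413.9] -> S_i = -5.80*9.75^i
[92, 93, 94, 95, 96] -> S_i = 92 + 1*i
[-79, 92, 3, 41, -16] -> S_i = Random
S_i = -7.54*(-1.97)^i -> [-7.54, 14.85, -29.26, 57.65, -113.56]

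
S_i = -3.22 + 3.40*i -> [-3.22, 0.18, 3.58, 6.98, 10.38]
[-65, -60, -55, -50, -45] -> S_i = -65 + 5*i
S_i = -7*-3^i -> [-7, 21, -63, 189, -567]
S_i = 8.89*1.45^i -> [8.89, 12.89, 18.69, 27.1, 39.3]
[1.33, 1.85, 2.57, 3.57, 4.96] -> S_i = 1.33*1.39^i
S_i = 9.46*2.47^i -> [9.46, 23.37, 57.71, 142.55, 352.11]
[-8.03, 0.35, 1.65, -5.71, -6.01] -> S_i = Random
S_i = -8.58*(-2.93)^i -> [-8.58, 25.14, -73.66, 215.82, -632.35]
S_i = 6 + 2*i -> [6, 8, 10, 12, 14]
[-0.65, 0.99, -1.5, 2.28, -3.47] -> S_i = -0.65*(-1.52)^i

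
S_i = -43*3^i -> [-43, -129, -387, -1161, -3483]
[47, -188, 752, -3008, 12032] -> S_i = 47*-4^i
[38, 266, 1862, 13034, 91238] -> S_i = 38*7^i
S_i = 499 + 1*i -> [499, 500, 501, 502, 503]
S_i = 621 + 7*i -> [621, 628, 635, 642, 649]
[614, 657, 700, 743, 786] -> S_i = 614 + 43*i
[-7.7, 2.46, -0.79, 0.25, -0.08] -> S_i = -7.70*(-0.32)^i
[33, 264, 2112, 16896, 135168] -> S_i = 33*8^i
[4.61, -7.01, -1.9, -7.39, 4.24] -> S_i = Random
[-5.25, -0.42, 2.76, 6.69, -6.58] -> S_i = Random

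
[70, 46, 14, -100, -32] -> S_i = Random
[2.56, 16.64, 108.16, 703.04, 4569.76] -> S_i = 2.56*6.50^i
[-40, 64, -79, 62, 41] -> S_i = Random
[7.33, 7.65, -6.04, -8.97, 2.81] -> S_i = Random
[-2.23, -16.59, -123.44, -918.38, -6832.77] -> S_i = -2.23*7.44^i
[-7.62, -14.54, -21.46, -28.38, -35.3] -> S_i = -7.62 + -6.92*i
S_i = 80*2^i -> [80, 160, 320, 640, 1280]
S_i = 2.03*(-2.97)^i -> [2.03, -6.03, 17.91, -53.18, 157.95]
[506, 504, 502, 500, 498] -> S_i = 506 + -2*i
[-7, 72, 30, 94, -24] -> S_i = Random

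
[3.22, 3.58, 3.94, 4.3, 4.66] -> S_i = 3.22 + 0.36*i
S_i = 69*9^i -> [69, 621, 5589, 50301, 452709]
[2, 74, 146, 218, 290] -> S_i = 2 + 72*i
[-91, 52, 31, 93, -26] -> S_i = Random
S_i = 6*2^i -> [6, 12, 24, 48, 96]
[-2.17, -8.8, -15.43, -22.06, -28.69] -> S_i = -2.17 + -6.63*i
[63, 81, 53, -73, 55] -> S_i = Random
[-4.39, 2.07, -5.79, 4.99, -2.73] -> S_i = Random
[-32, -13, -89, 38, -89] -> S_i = Random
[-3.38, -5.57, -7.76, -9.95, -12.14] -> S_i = -3.38 + -2.19*i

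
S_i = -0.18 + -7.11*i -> [-0.18, -7.29, -14.4, -21.51, -28.62]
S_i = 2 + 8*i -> [2, 10, 18, 26, 34]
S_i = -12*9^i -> [-12, -108, -972, -8748, -78732]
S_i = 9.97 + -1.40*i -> [9.97, 8.57, 7.17, 5.77, 4.37]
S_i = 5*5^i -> [5, 25, 125, 625, 3125]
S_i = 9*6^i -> [9, 54, 324, 1944, 11664]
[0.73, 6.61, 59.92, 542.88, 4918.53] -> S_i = 0.73*9.06^i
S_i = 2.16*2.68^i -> [2.16, 5.79, 15.51, 41.58, 111.43]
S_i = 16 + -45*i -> [16, -29, -74, -119, -164]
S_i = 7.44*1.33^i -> [7.44, 9.9, 13.16, 17.5, 23.28]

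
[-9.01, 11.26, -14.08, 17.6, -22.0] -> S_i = -9.01*(-1.25)^i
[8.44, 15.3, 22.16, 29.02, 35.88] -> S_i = 8.44 + 6.86*i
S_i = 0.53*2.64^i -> [0.53, 1.4, 3.69, 9.75, 25.74]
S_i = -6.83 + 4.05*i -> [-6.83, -2.78, 1.27, 5.32, 9.37]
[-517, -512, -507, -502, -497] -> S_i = -517 + 5*i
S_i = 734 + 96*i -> [734, 830, 926, 1022, 1118]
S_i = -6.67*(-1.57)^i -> [-6.67, 10.47, -16.44, 25.81, -40.53]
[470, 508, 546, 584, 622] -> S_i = 470 + 38*i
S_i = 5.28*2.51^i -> [5.28, 13.25, 33.26, 83.49, 209.57]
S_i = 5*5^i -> [5, 25, 125, 625, 3125]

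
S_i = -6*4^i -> [-6, -24, -96, -384, -1536]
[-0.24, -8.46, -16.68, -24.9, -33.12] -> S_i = -0.24 + -8.22*i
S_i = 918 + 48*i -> [918, 966, 1014, 1062, 1110]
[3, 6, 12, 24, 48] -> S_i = 3*2^i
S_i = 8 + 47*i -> [8, 55, 102, 149, 196]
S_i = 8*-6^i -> [8, -48, 288, -1728, 10368]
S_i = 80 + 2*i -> [80, 82, 84, 86, 88]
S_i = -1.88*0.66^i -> [-1.88, -1.24, -0.82, -0.54, -0.36]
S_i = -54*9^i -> [-54, -486, -4374, -39366, -354294]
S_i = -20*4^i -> [-20, -80, -320, -1280, -5120]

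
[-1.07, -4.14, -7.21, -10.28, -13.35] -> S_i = -1.07 + -3.07*i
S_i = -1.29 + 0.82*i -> [-1.29, -0.47, 0.35, 1.17, 1.99]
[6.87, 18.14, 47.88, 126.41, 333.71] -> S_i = 6.87*2.64^i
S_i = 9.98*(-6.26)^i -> [9.98, -62.47, 391.09, -2448.24, 15325.97]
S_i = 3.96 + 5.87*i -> [3.96, 9.83, 15.7, 21.57, 27.44]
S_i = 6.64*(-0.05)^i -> [6.64, -0.33, 0.02, -0.0, 0.0]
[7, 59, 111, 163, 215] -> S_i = 7 + 52*i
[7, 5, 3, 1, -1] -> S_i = 7 + -2*i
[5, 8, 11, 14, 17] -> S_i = 5 + 3*i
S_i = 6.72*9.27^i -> [6.72, 62.29, 577.47, 5353.14, 49623.59]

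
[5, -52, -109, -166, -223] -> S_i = 5 + -57*i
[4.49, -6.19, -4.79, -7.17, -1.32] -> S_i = Random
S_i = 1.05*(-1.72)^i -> [1.05, -1.81, 3.11, -5.34, 9.19]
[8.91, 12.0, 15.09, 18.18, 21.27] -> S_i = 8.91 + 3.09*i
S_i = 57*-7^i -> [57, -399, 2793, -19551, 136857]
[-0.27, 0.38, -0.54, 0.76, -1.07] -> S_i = -0.27*(-1.41)^i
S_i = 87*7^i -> [87, 609, 4263, 29841, 208887]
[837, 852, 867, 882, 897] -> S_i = 837 + 15*i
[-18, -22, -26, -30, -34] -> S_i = -18 + -4*i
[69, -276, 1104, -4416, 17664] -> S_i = 69*-4^i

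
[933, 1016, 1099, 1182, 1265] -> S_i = 933 + 83*i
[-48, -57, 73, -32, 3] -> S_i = Random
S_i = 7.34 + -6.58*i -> [7.34, 0.76, -5.82, -12.4, -18.98]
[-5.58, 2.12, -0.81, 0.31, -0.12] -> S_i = -5.58*(-0.38)^i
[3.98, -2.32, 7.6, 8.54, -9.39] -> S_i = Random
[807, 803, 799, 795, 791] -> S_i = 807 + -4*i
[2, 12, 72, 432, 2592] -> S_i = 2*6^i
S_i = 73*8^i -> [73, 584, 4672, 37376, 299008]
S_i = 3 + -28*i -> [3, -25, -53, -81, -109]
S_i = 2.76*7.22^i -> [2.76, 19.93, 143.87, 1038.77, 7499.94]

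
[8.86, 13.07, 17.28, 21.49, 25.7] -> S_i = 8.86 + 4.21*i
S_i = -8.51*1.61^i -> [-8.51, -13.7, -22.06, -35.51, -57.18]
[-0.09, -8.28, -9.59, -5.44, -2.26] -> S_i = Random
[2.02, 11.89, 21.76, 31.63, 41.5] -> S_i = 2.02 + 9.87*i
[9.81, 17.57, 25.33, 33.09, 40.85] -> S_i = 9.81 + 7.76*i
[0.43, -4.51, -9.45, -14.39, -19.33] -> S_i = 0.43 + -4.94*i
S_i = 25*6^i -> [25, 150, 900, 5400, 32400]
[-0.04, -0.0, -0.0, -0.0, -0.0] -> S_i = -0.04*0.03^i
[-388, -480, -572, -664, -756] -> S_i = -388 + -92*i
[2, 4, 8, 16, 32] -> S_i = 2*2^i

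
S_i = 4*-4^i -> [4, -16, 64, -256, 1024]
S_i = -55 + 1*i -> [-55, -54, -53, -52, -51]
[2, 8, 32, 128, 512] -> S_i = 2*4^i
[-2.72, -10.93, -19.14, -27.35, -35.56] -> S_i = -2.72 + -8.21*i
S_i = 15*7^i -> [15, 105, 735, 5145, 36015]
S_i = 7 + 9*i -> [7, 16, 25, 34, 43]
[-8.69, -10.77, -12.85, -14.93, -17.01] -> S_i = -8.69 + -2.08*i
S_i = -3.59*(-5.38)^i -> [-3.59, 19.31, -103.91, 559.04, -3007.62]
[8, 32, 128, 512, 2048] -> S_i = 8*4^i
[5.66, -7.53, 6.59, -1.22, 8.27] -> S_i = Random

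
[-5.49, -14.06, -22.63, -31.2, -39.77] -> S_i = -5.49 + -8.57*i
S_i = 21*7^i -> [21, 147, 1029, 7203, 50421]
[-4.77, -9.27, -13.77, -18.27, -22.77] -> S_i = -4.77 + -4.50*i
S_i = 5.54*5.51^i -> [5.54, 30.53, 168.19, 926.75, 5106.42]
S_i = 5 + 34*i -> [5, 39, 73, 107, 141]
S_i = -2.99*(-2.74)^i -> [-2.99, 8.19, -22.45, 61.51, -168.53]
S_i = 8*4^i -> [8, 32, 128, 512, 2048]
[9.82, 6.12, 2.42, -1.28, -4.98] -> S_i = 9.82 + -3.70*i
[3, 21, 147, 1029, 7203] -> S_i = 3*7^i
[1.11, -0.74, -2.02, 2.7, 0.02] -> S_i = Random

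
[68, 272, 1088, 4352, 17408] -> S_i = 68*4^i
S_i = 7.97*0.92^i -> [7.97, 7.33, 6.75, 6.21, 5.71]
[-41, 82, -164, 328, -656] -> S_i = -41*-2^i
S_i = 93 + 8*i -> [93, 101, 109, 117, 125]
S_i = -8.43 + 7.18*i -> [-8.43, -1.25, 5.93, 13.11, 20.29]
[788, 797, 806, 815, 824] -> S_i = 788 + 9*i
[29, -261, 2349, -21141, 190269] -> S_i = 29*-9^i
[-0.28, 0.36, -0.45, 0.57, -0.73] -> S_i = -0.28*(-1.27)^i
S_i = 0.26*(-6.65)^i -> [0.26, -1.73, 11.5, -76.46, 508.46]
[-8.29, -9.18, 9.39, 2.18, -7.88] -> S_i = Random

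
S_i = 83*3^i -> [83, 249, 747, 2241, 6723]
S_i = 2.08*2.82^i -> [2.08, 5.87, 16.54, 46.65, 131.54]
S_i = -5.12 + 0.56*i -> [-5.12, -4.56, -4.0, -3.44, -2.88]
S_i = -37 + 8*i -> [-37, -29, -21, -13, -5]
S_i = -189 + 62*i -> [-189, -127, -65, -3, 59]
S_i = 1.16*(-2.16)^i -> [1.16, -2.51, 5.41, -11.69, 25.25]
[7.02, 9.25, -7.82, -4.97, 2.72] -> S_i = Random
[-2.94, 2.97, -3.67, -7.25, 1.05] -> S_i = Random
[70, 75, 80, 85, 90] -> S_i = 70 + 5*i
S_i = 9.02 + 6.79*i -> [9.02, 15.81, 22.6, 29.39, 36.18]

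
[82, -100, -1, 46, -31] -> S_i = Random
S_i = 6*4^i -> [6, 24, 96, 384, 1536]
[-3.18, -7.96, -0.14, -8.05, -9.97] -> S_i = Random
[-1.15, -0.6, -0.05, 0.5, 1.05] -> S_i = -1.15 + 0.55*i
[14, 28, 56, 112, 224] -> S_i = 14*2^i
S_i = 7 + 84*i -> [7, 91, 175, 259, 343]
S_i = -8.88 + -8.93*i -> [-8.88, -17.81, -26.74, -35.67, -44.6]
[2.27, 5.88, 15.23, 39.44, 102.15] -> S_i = 2.27*2.59^i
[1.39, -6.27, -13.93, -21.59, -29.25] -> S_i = 1.39 + -7.66*i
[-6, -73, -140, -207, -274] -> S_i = -6 + -67*i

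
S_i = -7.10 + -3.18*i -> [-7.1, -10.28, -13.46, -16.64, -19.82]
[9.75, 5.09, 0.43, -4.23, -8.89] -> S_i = 9.75 + -4.66*i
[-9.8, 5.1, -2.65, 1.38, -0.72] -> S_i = -9.80*(-0.52)^i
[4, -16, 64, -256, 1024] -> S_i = 4*-4^i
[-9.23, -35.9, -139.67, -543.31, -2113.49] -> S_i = -9.23*3.89^i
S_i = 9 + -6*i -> [9, 3, -3, -9, -15]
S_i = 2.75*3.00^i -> [2.75, 8.25, 24.75, 74.25, 222.75]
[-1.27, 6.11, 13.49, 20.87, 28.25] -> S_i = -1.27 + 7.38*i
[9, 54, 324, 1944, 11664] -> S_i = 9*6^i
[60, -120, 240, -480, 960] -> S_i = 60*-2^i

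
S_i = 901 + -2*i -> [901, 899, 897, 895, 893]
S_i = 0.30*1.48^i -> [0.3, 0.44, 0.66, 0.97, 1.44]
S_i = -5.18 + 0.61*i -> [-5.18, -4.57, -3.96, -3.35, -2.74]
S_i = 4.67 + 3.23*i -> [4.67, 7.9, 11.13, 14.36, 17.59]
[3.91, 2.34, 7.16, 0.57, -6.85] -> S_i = Random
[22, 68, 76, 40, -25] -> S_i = Random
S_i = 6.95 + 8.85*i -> [6.95, 15.8, 24.65, 33.5, 42.35]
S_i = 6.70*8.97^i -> [6.7, 60.1, 539.09, 4835.62, 43375.51]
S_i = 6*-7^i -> [6, -42, 294, -2058, 14406]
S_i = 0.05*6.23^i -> [0.05, 0.31, 1.94, 12.09, 75.32]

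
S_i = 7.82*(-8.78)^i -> [7.82, -68.66, 602.83, -5292.86, 46471.3]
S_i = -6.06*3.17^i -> [-6.06, -19.21, -60.9, -193.04, -611.94]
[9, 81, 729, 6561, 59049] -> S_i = 9*9^i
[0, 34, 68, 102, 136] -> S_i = 0 + 34*i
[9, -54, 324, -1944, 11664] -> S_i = 9*-6^i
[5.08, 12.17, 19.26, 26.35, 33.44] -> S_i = 5.08 + 7.09*i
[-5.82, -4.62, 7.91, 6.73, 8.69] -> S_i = Random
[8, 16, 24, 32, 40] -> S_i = 8 + 8*i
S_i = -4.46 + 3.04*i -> [-4.46, -1.42, 1.62, 4.66, 7.7]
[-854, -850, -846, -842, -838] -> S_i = -854 + 4*i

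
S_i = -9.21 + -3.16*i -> [-9.21, -12.37, -15.53, -18.69, -21.85]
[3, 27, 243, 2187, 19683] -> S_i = 3*9^i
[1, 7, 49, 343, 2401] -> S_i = 1*7^i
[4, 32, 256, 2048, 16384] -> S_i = 4*8^i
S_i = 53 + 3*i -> [53, 56, 59, 62, 65]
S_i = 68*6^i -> [68, 408, 2448, 14688, 88128]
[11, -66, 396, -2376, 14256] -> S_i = 11*-6^i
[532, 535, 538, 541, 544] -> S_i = 532 + 3*i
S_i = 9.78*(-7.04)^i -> [9.78, -68.85, 484.71, -3412.38, 24023.12]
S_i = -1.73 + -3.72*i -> [-1.73, -5.45, -9.17, -12.89, -16.61]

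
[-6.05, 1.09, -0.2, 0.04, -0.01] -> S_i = -6.05*(-0.18)^i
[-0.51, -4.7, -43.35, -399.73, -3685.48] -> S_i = -0.51*9.22^i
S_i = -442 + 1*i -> [-442, -441, -440, -439, -438]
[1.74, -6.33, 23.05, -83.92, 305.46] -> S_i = 1.74*(-3.64)^i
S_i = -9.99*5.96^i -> [-9.99, -59.54, -354.86, -2114.97, -12605.22]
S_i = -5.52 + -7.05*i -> [-5.52, -12.57, -19.62, -26.67, -33.72]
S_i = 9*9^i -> [9, 81, 729, 6561, 59049]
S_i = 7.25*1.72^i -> [7.25, 12.47, 21.45, 36.89, 63.45]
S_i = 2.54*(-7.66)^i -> [2.54, -19.46, 149.04, -1141.62, 8744.78]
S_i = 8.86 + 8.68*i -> [8.86, 17.54, 26.22, 34.9, 43.58]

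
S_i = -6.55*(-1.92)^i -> [-6.55, 12.58, -24.15, 46.36, -89.01]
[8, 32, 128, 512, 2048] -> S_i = 8*4^i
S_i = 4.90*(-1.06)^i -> [4.9, -5.19, 5.51, -5.84, 6.19]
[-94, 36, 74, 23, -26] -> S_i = Random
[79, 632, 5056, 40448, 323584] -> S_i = 79*8^i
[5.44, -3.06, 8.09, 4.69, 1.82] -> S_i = Random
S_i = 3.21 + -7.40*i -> [3.21, -4.19, -11.59, -18.99, -26.39]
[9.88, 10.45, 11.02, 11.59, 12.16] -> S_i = 9.88 + 0.57*i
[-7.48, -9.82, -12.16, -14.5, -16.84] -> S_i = -7.48 + -2.34*i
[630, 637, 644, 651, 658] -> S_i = 630 + 7*i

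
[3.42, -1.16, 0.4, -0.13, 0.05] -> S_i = 3.42*(-0.34)^i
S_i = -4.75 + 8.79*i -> [-4.75, 4.04, 12.83, 21.62, 30.41]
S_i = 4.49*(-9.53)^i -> [4.49, -42.79, 407.79, -3886.2, 37035.48]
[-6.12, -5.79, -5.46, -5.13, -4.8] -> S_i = -6.12 + 0.33*i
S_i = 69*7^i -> [69, 483, 3381, 23667, 165669]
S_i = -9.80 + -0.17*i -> [-9.8, -9.97, -10.14, -10.31, -10.48]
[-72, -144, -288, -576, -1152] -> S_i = -72*2^i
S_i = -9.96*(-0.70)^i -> [-9.96, 6.97, -4.88, 3.42, -2.39]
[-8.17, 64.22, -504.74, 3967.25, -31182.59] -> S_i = -8.17*(-7.86)^i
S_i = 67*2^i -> [67, 134, 268, 536, 1072]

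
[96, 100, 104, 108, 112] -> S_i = 96 + 4*i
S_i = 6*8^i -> [6, 48, 384, 3072, 24576]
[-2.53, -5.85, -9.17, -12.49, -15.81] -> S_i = -2.53 + -3.32*i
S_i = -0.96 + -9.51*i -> [-0.96, -10.47, -19.98, -29.49, -39.0]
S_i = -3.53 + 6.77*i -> [-3.53, 3.24, 10.01, 16.78, 23.55]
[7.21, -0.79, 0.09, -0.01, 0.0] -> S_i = 7.21*(-0.11)^i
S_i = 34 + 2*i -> [34, 36, 38, 40, 42]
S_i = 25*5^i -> [25, 125, 625, 3125, 15625]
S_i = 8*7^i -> [8, 56, 392, 2744, 19208]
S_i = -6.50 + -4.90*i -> [-6.5, -11.4, -16.3, -21.2, -26.1]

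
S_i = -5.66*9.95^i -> [-5.66, -56.32, -560.35, -5575.52, -55476.46]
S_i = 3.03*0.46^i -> [3.03, 1.39, 0.64, 0.29, 0.14]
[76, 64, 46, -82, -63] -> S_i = Random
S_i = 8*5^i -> [8, 40, 200, 1000, 5000]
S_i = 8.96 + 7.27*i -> [8.96, 16.23, 23.5, 30.77, 38.04]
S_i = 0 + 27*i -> [0, 27, 54, 81, 108]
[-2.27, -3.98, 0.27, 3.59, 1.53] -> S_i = Random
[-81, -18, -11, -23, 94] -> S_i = Random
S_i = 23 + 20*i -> [23, 43, 63, 83, 103]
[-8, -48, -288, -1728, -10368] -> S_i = -8*6^i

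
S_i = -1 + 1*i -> [-1, 0, 1, 2, 3]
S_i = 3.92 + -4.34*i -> [3.92, -0.42, -4.76, -9.1, -13.44]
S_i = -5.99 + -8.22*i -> [-5.99, -14.21, -22.43, -30.65, -38.87]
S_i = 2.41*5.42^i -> [2.41, 13.06, 70.8, 383.72, 2079.76]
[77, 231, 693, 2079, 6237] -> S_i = 77*3^i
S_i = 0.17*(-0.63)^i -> [0.17, -0.11, 0.07, -0.04, 0.03]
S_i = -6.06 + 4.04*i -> [-6.06, -2.02, 2.02, 6.06, 10.1]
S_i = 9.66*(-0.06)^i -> [9.66, -0.58, 0.03, -0.0, 0.0]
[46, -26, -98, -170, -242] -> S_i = 46 + -72*i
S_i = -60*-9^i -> [-60, 540, -4860, 43740, -393660]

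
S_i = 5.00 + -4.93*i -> [5.0, 0.07, -4.86, -9.79, -14.72]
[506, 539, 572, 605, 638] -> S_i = 506 + 33*i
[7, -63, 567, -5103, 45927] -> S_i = 7*-9^i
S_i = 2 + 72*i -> [2, 74, 146, 218, 290]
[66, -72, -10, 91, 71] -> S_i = Random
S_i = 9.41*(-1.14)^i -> [9.41, -10.73, 12.23, -13.94, 15.89]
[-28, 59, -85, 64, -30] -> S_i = Random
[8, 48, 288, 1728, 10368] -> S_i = 8*6^i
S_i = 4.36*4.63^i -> [4.36, 20.19, 93.46, 432.74, 2003.6]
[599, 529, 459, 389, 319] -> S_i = 599 + -70*i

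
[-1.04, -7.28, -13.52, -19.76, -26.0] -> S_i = -1.04 + -6.24*i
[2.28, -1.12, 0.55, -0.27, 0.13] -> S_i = 2.28*(-0.49)^i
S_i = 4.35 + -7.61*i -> [4.35, -3.26, -10.87, -18.48, -26.09]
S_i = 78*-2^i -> [78, -156, 312, -624, 1248]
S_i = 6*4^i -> [6, 24, 96, 384, 1536]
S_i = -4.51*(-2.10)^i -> [-4.51, 9.47, -19.89, 41.77, -87.71]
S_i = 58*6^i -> [58, 348, 2088, 12528, 75168]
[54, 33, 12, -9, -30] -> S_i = 54 + -21*i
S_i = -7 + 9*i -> [-7, 2, 11, 20, 29]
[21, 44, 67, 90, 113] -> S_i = 21 + 23*i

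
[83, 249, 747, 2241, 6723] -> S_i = 83*3^i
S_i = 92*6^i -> [92, 552, 3312, 19872, 119232]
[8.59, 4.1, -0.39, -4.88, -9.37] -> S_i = 8.59 + -4.49*i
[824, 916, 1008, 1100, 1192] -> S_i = 824 + 92*i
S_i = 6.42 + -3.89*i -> [6.42, 2.53, -1.36, -5.25, -9.14]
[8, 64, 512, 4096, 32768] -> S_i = 8*8^i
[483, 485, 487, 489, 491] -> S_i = 483 + 2*i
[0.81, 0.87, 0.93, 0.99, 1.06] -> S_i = 0.81*1.07^i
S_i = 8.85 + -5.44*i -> [8.85, 3.41, -2.03, -7.47, -12.91]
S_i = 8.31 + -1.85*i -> [8.31, 6.46, 4.61, 2.76, 0.91]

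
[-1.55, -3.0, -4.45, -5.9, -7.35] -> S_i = -1.55 + -1.45*i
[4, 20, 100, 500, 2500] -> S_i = 4*5^i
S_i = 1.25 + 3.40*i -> [1.25, 4.65, 8.05, 11.45, 14.85]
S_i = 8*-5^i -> [8, -40, 200, -1000, 5000]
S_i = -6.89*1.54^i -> [-6.89, -10.61, -16.34, -25.16, -38.75]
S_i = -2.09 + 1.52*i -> [-2.09, -0.57, 0.95, 2.47, 3.99]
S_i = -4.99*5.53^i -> [-4.99, -27.59, -152.6, -843.87, -4666.61]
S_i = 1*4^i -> [1, 4, 16, 64, 256]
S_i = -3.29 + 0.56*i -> [-3.29, -2.73, -2.17, -1.61, -1.05]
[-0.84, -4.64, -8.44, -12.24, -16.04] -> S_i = -0.84 + -3.80*i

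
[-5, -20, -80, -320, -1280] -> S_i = -5*4^i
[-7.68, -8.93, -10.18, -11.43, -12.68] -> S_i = -7.68 + -1.25*i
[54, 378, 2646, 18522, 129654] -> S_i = 54*7^i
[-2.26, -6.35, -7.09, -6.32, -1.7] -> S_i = Random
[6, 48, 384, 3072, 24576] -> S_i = 6*8^i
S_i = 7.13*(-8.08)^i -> [7.13, -57.61, 465.49, -3761.18, 30390.3]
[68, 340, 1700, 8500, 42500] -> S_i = 68*5^i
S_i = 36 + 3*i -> [36, 39, 42, 45, 48]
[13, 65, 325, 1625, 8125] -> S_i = 13*5^i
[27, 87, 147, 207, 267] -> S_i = 27 + 60*i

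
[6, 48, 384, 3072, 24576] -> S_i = 6*8^i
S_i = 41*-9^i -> [41, -369, 3321, -29889, 269001]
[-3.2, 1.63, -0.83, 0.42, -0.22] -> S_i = -3.20*(-0.51)^i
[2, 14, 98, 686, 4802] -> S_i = 2*7^i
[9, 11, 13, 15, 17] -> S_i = 9 + 2*i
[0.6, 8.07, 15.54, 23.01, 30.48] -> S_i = 0.60 + 7.47*i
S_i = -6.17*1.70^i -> [-6.17, -10.49, -17.83, -30.31, -51.53]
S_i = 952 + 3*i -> [952, 955, 958, 961, 964]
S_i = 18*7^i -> [18, 126, 882, 6174, 43218]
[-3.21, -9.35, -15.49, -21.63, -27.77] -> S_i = -3.21 + -6.14*i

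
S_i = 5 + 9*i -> [5, 14, 23, 32, 41]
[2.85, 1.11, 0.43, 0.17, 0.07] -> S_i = 2.85*0.39^i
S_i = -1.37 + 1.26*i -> [-1.37, -0.11, 1.15, 2.41, 3.67]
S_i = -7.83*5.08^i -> [-7.83, -39.78, -202.06, -1026.49, -5214.55]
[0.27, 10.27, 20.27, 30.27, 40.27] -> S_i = 0.27 + 10.00*i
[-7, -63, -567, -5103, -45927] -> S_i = -7*9^i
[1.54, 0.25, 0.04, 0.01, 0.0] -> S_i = 1.54*0.16^i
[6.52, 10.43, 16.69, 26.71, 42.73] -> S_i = 6.52*1.60^i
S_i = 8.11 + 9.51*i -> [8.11, 17.62, 27.13, 36.64, 46.15]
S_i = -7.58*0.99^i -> [-7.58, -7.5, -7.43, -7.35, -7.28]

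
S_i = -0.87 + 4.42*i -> [-0.87, 3.55, 7.97, 12.39, 16.81]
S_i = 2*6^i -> [2, 12, 72, 432, 2592]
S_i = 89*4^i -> [89, 356, 1424, 5696, 22784]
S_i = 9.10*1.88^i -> [9.1, 17.11, 32.16, 60.47, 113.68]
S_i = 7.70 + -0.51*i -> [7.7, 7.19, 6.68, 6.17, 5.66]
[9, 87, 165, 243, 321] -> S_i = 9 + 78*i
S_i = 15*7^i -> [15, 105, 735, 5145, 36015]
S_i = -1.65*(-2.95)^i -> [-1.65, 4.87, -14.36, 42.36, -124.96]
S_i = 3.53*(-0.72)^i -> [3.53, -2.54, 1.83, -1.32, 0.95]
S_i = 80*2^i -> [80, 160, 320, 640, 1280]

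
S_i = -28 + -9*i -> [-28, -37, -46, -55, -64]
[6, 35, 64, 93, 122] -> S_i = 6 + 29*i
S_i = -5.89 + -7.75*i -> [-5.89, -13.64, -21.39, -29.14, -36.89]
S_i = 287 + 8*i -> [287, 295, 303, 311, 319]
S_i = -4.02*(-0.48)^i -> [-4.02, 1.93, -0.93, 0.44, -0.21]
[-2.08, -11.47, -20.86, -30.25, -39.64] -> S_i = -2.08 + -9.39*i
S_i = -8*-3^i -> [-8, 24, -72, 216, -648]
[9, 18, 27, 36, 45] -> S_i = 9 + 9*i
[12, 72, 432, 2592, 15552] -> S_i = 12*6^i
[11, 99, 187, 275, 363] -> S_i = 11 + 88*i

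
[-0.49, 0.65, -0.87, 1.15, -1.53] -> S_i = -0.49*(-1.33)^i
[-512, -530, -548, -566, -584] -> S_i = -512 + -18*i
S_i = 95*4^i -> [95, 380, 1520, 6080, 24320]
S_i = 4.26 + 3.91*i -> [4.26, 8.17, 12.08, 15.99, 19.9]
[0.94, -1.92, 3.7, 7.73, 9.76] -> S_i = Random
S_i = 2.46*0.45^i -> [2.46, 1.11, 0.5, 0.22, 0.1]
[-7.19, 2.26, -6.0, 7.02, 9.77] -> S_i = Random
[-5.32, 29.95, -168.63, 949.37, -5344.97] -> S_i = -5.32*(-5.63)^i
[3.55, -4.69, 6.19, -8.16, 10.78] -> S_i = 3.55*(-1.32)^i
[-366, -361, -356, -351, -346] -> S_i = -366 + 5*i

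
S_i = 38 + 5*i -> [38, 43, 48, 53, 58]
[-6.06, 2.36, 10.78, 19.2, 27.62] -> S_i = -6.06 + 8.42*i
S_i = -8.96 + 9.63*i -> [-8.96, 0.67, 10.3, 19.93, 29.56]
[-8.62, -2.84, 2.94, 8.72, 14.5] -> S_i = -8.62 + 5.78*i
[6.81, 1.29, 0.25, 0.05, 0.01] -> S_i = 6.81*0.19^i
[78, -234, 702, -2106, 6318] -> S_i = 78*-3^i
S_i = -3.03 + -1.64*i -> [-3.03, -4.67, -6.31, -7.95, -9.59]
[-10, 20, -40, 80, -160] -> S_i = -10*-2^i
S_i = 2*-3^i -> [2, -6, 18, -54, 162]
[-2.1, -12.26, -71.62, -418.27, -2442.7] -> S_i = -2.10*5.84^i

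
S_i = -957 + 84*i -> [-957, -873, -789, -705, -621]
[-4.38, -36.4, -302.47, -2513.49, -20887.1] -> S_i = -4.38*8.31^i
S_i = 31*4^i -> [31, 124, 496, 1984, 7936]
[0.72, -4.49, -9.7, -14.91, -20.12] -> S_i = 0.72 + -5.21*i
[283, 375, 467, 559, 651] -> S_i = 283 + 92*i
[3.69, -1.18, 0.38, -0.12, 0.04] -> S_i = 3.69*(-0.32)^i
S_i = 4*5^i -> [4, 20, 100, 500, 2500]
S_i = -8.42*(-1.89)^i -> [-8.42, 15.91, -30.08, 56.85, -107.44]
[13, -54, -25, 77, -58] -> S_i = Random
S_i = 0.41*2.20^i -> [0.41, 0.9, 1.98, 4.37, 9.6]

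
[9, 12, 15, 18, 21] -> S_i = 9 + 3*i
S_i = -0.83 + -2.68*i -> [-0.83, -3.51, -6.19, -8.87, -11.55]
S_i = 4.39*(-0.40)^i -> [4.39, -1.76, 0.7, -0.28, 0.11]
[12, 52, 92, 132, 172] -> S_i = 12 + 40*i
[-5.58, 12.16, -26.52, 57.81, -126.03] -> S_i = -5.58*(-2.18)^i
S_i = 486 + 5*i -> [486, 491, 496, 501, 506]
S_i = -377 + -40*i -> [-377, -417, -457, -497, -537]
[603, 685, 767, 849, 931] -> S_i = 603 + 82*i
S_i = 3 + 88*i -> [3, 91, 179, 267, 355]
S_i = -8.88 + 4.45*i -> [-8.88, -4.43, 0.02, 4.47, 8.92]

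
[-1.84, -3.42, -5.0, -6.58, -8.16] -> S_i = -1.84 + -1.58*i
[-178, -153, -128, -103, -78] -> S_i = -178 + 25*i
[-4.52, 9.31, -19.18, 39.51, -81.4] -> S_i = -4.52*(-2.06)^i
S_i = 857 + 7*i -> [857, 864, 871, 878, 885]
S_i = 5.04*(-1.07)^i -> [5.04, -5.39, 5.77, -6.17, 6.61]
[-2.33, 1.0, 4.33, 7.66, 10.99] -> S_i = -2.33 + 3.33*i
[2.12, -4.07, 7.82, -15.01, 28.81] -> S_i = 2.12*(-1.92)^i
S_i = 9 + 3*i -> [9, 12, 15, 18, 21]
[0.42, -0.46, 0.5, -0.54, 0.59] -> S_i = 0.42*(-1.09)^i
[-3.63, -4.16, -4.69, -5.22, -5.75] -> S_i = -3.63 + -0.53*i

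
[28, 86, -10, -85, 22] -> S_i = Random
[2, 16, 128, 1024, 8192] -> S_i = 2*8^i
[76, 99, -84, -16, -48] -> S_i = Random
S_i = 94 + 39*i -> [94, 133, 172, 211, 250]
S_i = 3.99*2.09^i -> [3.99, 8.34, 17.43, 36.43, 76.13]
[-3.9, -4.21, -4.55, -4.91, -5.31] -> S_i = -3.90*1.08^i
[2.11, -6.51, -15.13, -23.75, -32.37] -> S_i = 2.11 + -8.62*i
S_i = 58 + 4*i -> [58, 62, 66, 70, 74]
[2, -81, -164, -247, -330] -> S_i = 2 + -83*i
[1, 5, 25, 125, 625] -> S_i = 1*5^i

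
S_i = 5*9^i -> [5, 45, 405, 3645, 32805]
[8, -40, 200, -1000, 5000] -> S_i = 8*-5^i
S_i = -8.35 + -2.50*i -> [-8.35, -10.85, -13.35, -15.85, -18.35]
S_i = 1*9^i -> [1, 9, 81, 729, 6561]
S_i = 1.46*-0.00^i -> [1.46, -0.0, 0.0, -0.0, 0.0]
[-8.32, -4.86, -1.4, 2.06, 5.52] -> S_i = -8.32 + 3.46*i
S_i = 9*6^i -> [9, 54, 324, 1944, 11664]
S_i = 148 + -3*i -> [148, 145, 142, 139, 136]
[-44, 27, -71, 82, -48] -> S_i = Random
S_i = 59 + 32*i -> [59, 91, 123, 155, 187]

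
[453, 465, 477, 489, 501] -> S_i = 453 + 12*i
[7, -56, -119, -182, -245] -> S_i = 7 + -63*i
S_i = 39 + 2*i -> [39, 41, 43, 45, 47]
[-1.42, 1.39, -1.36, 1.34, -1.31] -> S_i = -1.42*(-0.98)^i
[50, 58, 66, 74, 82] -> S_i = 50 + 8*i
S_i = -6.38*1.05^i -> [-6.38, -6.7, -7.03, -7.39, -7.75]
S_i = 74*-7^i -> [74, -518, 3626, -25382, 177674]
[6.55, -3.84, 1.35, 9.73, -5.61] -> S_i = Random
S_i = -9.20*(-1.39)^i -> [-9.2, 12.79, -17.78, 24.71, -34.34]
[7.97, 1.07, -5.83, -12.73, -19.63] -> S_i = 7.97 + -6.90*i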